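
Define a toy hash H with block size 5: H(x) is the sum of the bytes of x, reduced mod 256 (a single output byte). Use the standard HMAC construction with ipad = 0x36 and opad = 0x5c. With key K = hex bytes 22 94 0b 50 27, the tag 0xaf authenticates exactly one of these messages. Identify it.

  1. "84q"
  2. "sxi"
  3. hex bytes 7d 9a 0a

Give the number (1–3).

Key hex bytes 22 94 0b 50 27 is exactly B = 5 bytes: K' = 22 94 0b 50 27.
K' ⊕ ipad = 14 a2 3d 66 11; K' ⊕ opad = 7e c8 57 0c 7b.
m1: inner = H(14 a2 3d 66 11 38 34 71) = 47; tag = H(7e c8 57 0c 7b 47) = 6b
m2: inner = H(14 a2 3d 66 11 73 78 69) = be; tag = H(7e c8 57 0c 7b be) = e2
m3: inner = H(14 a2 3d 66 11 7d 9a 0a) = 8b; tag = H(7e c8 57 0c 7b 8b) = af ← matches

3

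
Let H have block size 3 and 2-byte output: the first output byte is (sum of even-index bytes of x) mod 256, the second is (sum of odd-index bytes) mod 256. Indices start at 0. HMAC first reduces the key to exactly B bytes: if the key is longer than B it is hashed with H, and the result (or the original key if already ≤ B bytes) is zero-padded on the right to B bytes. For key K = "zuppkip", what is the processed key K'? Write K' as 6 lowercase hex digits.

|K| = 7 > B = 3, so first hash the key.
H(K): even-index sum = 453 mod 256 = 197; odd-index sum = 334 mod 256 = 78 → c5 4e.
Zero-pad H(K) = c5 4e to 3 bytes: K' = c5 4e 00.

c54e00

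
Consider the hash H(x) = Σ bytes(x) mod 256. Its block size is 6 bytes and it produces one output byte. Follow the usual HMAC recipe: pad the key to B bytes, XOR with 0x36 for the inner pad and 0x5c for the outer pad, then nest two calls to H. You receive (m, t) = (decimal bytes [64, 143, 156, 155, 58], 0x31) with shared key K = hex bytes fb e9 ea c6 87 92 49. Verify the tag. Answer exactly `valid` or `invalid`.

Key hex bytes fb e9 ea c6 87 92 49 is 7 bytes > B = 6, so hash it first: H(key) = f6, then zero-pad to 6 bytes: K' = f6 00 00 00 00 00.
K' ⊕ ipad = c0 36 36 36 36 36; K' ⊕ opad = aa 5c 5c 5c 5c 5c.
Inner hash: sum = 192+54+54+54+54+54+64+143+156+155+58 = 1038; mod 256 = 14 → 0e.
Outer hash (recomputed tag): sum = 170+92+92+92+92+92+14 = 644; mod 256 = 132 → 84.
Recomputed tag = 84; claimed = 31 → mismatch.

invalid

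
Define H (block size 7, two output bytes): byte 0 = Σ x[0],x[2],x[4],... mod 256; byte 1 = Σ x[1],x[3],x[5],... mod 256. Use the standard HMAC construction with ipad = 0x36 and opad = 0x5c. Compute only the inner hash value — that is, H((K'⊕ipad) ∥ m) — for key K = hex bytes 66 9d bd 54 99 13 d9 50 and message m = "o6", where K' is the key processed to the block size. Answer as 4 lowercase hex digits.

Key hex bytes 66 9d bd 54 99 13 d9 50 is 8 bytes > B = 7, so hash it first: H(key) = 95 54, then zero-pad to 7 bytes: K' = 95 54 00 00 00 00 00.
K' ⊕ ipad = a3 62 36 36 36 36 36.
Inner input = a3 62 36 36 36 36 36 ∥ 6f 36.
Inner hash: even-index sum = 379 mod 256 = 123; odd-index sum = 317 mod 256 = 61 → 7b 3d.

7b3d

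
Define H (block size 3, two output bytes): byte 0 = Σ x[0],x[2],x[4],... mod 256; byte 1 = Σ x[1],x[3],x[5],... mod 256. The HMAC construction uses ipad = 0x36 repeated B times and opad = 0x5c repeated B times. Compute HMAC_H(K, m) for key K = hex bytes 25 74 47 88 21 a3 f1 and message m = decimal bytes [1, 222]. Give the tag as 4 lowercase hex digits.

Key hex bytes 25 74 47 88 21 a3 f1 is 7 bytes > B = 3, so hash it first: H(key) = 7e 9f, then zero-pad to 3 bytes: K' = 7e 9f 00.
K' ⊕ ipad = 48 a9 36.  K' ⊕ opad = 22 c3 5c.
Inner input = (K'⊕ipad) ∥ m = 48 a9 36 ∥ 01 de.
Inner hash: even-index sum = 348 mod 256 = 92; odd-index sum = 170 mod 256 = 170 → 5c aa.
Outer input = (K'⊕opad) ∥ inner = 22 c3 5c ∥ 5c aa.
Outer hash (tag): even-index sum = 296 mod 256 = 40; odd-index sum = 287 mod 256 = 31 → 28 1f.

281f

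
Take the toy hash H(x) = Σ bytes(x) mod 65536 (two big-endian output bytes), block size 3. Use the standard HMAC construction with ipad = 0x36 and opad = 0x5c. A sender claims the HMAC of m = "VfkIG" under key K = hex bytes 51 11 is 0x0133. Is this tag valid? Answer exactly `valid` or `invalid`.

Key hex bytes 51 11 is 2 bytes ≤ B = 3; zero-pad to 3 bytes: K' = 51 11 00.
K' ⊕ ipad = 67 27 36; K' ⊕ opad = 0d 4d 5c.
Inner hash: sum = 103+39+54+86+102+107+73+71 = 635 → 02 7b.
Outer hash (recomputed tag): sum = 13+77+92+2+123 = 307 → 01 33.
Recomputed tag = 0133; claimed = 0133 → match.

valid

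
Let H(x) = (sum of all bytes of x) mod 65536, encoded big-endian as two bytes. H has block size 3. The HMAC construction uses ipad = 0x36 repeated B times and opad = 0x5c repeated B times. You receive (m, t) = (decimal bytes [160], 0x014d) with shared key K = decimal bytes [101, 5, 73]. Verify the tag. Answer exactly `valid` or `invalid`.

Key decimal bytes [101, 5, 73] = 65 05 49 is exactly B = 3 bytes: K' = 65 05 49.
K' ⊕ ipad = 53 33 7f; K' ⊕ opad = 39 59 15.
Inner hash: sum = 83+51+127+160 = 421 → 01 a5.
Outer hash (recomputed tag): sum = 57+89+21+1+165 = 333 → 01 4d.
Recomputed tag = 014d; claimed = 014d → match.

valid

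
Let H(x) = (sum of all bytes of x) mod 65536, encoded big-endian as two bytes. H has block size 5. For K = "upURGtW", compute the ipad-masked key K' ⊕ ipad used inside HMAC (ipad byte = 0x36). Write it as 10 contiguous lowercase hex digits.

Key "upURGtW" = 75 70 55 52 47 74 57 is 7 bytes > B = 5, so hash it first: H(key) = 02 9e, then zero-pad to 5 bytes: K' = 02 9e 00 00 00.
XOR each byte with 0x36: 02⊕36=34, 9e⊕36=a8, 00⊕36=36, 00⊕36=36, 00⊕36=36.

34a8363636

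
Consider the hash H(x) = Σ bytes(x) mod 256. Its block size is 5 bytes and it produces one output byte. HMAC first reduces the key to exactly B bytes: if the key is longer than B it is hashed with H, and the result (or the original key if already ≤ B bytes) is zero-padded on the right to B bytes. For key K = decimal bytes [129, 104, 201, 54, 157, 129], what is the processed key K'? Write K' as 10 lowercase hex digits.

0600000000

|K| = 6 > B = 5, so first hash the key.
H(K): sum = 129+104+201+54+157+129 = 774; mod 256 = 6 → 06.
Zero-pad H(K) = 06 to 5 bytes: K' = 06 00 00 00 00.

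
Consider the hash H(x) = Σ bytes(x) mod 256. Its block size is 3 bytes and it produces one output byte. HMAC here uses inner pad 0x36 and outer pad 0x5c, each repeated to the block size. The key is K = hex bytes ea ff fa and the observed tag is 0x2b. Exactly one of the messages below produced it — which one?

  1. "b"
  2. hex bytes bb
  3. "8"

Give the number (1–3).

Key hex bytes ea ff fa is exactly B = 3 bytes: K' = ea ff fa.
K' ⊕ ipad = dc c9 cc; K' ⊕ opad = b6 a3 a6.
m1: inner = H(dc c9 cc 62) = d3; tag = H(b6 a3 a6 d3) = d2
m2: inner = H(dc c9 cc bb) = 2c; tag = H(b6 a3 a6 2c) = 2b ← matches
m3: inner = H(dc c9 cc 38) = a9; tag = H(b6 a3 a6 a9) = a8

2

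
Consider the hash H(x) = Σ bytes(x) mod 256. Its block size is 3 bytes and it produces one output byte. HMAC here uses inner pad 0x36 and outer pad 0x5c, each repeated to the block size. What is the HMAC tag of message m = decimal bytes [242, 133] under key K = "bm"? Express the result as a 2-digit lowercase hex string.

Key "bm" = 62 6d is 2 bytes ≤ B = 3; zero-pad to 3 bytes: K' = 62 6d 00.
K' ⊕ ipad = 54 5b 36.  K' ⊕ opad = 3e 31 5c.
Inner input = (K'⊕ipad) ∥ m = 54 5b 36 ∥ f2 85.
Inner hash: sum = 84+91+54+242+133 = 604; mod 256 = 92 → 5c.
Outer input = (K'⊕opad) ∥ inner = 3e 31 5c ∥ 5c.
Outer hash (tag): sum = 62+49+92+92 = 295; mod 256 = 39 → 27.

27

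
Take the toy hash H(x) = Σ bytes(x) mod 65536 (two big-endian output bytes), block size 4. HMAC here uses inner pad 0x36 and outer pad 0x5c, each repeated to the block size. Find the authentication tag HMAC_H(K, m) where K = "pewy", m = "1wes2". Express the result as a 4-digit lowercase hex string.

Key "pewy" = 70 65 77 79 is exactly B = 4 bytes: K' = 70 65 77 79.
K' ⊕ ipad = 46 53 41 4f.  K' ⊕ opad = 2c 39 2b 25.
Inner input = (K'⊕ipad) ∥ m = 46 53 41 4f ∥ 31 77 65 73 32.
Inner hash: sum = 70+83+65+79+49+119+101+115+50 = 731 → 02 db.
Outer input = (K'⊕opad) ∥ inner = 2c 39 2b 25 ∥ 02 db.
Outer hash (tag): sum = 44+57+43+37+2+219 = 402 → 01 92.

0192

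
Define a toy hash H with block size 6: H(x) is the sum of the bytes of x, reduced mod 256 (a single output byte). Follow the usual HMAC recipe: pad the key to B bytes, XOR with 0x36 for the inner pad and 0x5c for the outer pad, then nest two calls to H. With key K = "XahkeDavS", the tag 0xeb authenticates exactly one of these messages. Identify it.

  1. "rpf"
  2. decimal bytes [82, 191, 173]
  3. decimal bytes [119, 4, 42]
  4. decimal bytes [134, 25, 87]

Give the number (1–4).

3

Key "XahkeDavS" = 58 61 68 6b 65 44 61 76 53 is 9 bytes > B = 6, so hash it first: H(key) = 5f, then zero-pad to 6 bytes: K' = 5f 00 00 00 00 00.
K' ⊕ ipad = 69 36 36 36 36 36; K' ⊕ opad = 03 5c 5c 5c 5c 5c.
m1: inner = H(69 36 36 36 36 36 72 70 66) = bf; tag = H(03 5c 5c 5c 5c 5c bf) = 8e
m2: inner = H(69 36 36 36 36 36 52 bf ad) = 35; tag = H(03 5c 5c 5c 5c 5c 35) = 04
m3: inner = H(69 36 36 36 36 36 77 04 2a) = 1c; tag = H(03 5c 5c 5c 5c 5c 1c) = eb ← matches
m4: inner = H(69 36 36 36 36 36 86 19 57) = 6d; tag = H(03 5c 5c 5c 5c 5c 6d) = 3c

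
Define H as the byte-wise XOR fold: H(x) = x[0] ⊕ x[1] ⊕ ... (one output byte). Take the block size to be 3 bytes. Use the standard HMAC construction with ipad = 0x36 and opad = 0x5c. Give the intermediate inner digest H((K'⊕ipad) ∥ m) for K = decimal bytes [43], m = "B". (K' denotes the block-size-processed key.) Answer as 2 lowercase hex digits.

Key decimal bytes [43] = 2b is 1 byte ≤ B = 3; zero-pad to 3 bytes: K' = 2b 00 00.
K' ⊕ ipad = 1d 36 36.
Inner input = 1d 36 36 ∥ 42.
Inner hash: XOR 1d⊕36⊕36⊕42 = 5f.

5f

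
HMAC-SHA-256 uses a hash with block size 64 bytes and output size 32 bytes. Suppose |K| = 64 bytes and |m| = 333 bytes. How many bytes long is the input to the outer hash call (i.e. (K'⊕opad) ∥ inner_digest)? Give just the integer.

96

Key is 64 ≤ 64 bytes, zero-padded: |K'| = 64.
Outer input = (K'⊕opad) ∥ H(inner) → 64 + 32 = 96 bytes.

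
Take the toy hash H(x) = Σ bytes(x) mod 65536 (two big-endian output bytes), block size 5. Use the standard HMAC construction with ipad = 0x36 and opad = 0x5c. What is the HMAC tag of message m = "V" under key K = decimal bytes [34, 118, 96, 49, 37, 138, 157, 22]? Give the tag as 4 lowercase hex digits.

Key decimal bytes [34, 118, 96, 49, 37, 138, 157, 22] = 22 76 60 31 25 8a 9d 16 is 8 bytes > B = 5, so hash it first: H(key) = 02 8b, then zero-pad to 5 bytes: K' = 02 8b 00 00 00.
K' ⊕ ipad = 34 bd 36 36 36.  K' ⊕ opad = 5e d7 5c 5c 5c.
Inner input = (K'⊕ipad) ∥ m = 34 bd 36 36 36 ∥ 56.
Inner hash: sum = 52+189+54+54+54+86 = 489 → 01 e9.
Outer input = (K'⊕opad) ∥ inner = 5e d7 5c 5c 5c ∥ 01 e9.
Outer hash (tag): sum = 94+215+92+92+92+1+233 = 819 → 03 33.

0333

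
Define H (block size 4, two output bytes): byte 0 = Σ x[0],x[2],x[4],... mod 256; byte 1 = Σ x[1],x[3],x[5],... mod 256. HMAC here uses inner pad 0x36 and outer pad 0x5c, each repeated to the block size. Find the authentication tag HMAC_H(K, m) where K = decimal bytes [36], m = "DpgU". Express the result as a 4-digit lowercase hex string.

c7e9

Key decimal bytes [36] = 24 is 1 byte ≤ B = 4; zero-pad to 4 bytes: K' = 24 00 00 00.
K' ⊕ ipad = 12 36 36 36.  K' ⊕ opad = 78 5c 5c 5c.
Inner input = (K'⊕ipad) ∥ m = 12 36 36 36 ∥ 44 70 67 55.
Inner hash: even-index sum = 243 mod 256 = 243; odd-index sum = 305 mod 256 = 49 → f3 31.
Outer input = (K'⊕opad) ∥ inner = 78 5c 5c 5c ∥ f3 31.
Outer hash (tag): even-index sum = 455 mod 256 = 199; odd-index sum = 233 mod 256 = 233 → c7 e9.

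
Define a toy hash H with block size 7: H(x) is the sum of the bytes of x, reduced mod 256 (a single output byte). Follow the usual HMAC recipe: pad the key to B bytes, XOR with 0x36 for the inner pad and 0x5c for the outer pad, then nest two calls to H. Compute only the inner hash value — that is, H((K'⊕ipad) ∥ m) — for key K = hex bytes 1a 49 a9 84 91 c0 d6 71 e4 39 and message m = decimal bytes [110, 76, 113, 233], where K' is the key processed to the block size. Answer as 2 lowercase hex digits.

cb

Key hex bytes 1a 49 a9 84 91 c0 d6 71 e4 39 is 10 bytes > B = 7, so hash it first: H(key) = 45, then zero-pad to 7 bytes: K' = 45 00 00 00 00 00 00.
K' ⊕ ipad = 73 36 36 36 36 36 36.
Inner input = 73 36 36 36 36 36 36 ∥ 6e 4c 71 e9.
Inner hash: sum = 115+54+54+54+54+54+54+110+76+113+233 = 971; mod 256 = 203 → cb.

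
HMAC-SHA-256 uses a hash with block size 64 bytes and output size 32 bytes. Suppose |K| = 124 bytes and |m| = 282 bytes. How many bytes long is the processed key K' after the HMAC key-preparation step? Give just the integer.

Key is 124 > 64 bytes, so it is hashed to 32 bytes then zero-padded to 64: |K'| = 64.

64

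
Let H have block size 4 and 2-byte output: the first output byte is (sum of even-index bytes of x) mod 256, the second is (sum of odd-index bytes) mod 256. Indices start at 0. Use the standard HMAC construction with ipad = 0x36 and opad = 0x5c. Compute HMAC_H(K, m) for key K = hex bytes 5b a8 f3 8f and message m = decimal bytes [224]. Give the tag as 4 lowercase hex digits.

c81e

Key hex bytes 5b a8 f3 8f is exactly B = 4 bytes: K' = 5b a8 f3 8f.
K' ⊕ ipad = 6d 9e c5 b9.  K' ⊕ opad = 07 f4 af d3.
Inner input = (K'⊕ipad) ∥ m = 6d 9e c5 b9 ∥ e0.
Inner hash: even-index sum = 530 mod 256 = 18; odd-index sum = 343 mod 256 = 87 → 12 57.
Outer input = (K'⊕opad) ∥ inner = 07 f4 af d3 ∥ 12 57.
Outer hash (tag): even-index sum = 200 mod 256 = 200; odd-index sum = 542 mod 256 = 30 → c8 1e.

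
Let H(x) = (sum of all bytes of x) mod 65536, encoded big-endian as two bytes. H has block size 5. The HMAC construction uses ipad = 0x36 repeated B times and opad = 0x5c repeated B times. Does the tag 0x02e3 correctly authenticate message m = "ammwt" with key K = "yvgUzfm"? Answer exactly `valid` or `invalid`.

Key "yvgUzfm" = 79 76 67 55 7a 66 6d is 7 bytes > B = 5, so hash it first: H(key) = 02 f8, then zero-pad to 5 bytes: K' = 02 f8 00 00 00.
K' ⊕ ipad = 34 ce 36 36 36; K' ⊕ opad = 5e a4 5c 5c 5c.
Inner hash: sum = 52+206+54+54+54+97+109+109+119+116 = 970 → 03 ca.
Outer hash (recomputed tag): sum = 94+164+92+92+92+3+202 = 739 → 02 e3.
Recomputed tag = 02e3; claimed = 02e3 → match.

valid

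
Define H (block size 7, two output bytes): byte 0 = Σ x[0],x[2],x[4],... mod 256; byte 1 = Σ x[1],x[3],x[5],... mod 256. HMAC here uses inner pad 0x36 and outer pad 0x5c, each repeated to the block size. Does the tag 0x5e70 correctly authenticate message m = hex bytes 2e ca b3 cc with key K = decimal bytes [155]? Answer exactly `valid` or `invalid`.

Key decimal bytes [155] = 9b is 1 byte ≤ B = 7; zero-pad to 7 bytes: K' = 9b 00 00 00 00 00 00.
K' ⊕ ipad = ad 36 36 36 36 36 36; K' ⊕ opad = c7 5c 5c 5c 5c 5c 5c.
Inner hash: even-index sum = 741 mod 256 = 229; odd-index sum = 387 mod 256 = 131 → e5 83.
Outer hash (recomputed tag): even-index sum = 606 mod 256 = 94; odd-index sum = 505 mod 256 = 249 → 5e f9.
Recomputed tag = 5ef9; claimed = 5e70 → mismatch.

invalid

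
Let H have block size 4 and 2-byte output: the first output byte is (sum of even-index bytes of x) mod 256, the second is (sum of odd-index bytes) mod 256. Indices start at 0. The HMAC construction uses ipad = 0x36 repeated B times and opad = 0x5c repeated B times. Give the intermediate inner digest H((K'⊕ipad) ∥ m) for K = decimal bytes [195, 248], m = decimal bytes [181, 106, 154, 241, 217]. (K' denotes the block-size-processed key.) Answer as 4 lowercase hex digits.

535f

Key decimal bytes [195, 248] = c3 f8 is 2 bytes ≤ B = 4; zero-pad to 4 bytes: K' = c3 f8 00 00.
K' ⊕ ipad = f5 ce 36 36.
Inner input = f5 ce 36 36 ∥ b5 6a 9a f1 d9.
Inner hash: even-index sum = 851 mod 256 = 83; odd-index sum = 607 mod 256 = 95 → 53 5f.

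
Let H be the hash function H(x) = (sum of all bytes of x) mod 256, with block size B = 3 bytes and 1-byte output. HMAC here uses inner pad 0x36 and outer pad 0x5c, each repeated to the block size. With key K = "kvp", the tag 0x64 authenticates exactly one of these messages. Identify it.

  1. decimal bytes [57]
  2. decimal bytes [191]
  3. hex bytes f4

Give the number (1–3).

Key "kvp" = 6b 76 70 is exactly B = 3 bytes: K' = 6b 76 70.
K' ⊕ ipad = 5d 40 46; K' ⊕ opad = 37 2a 2c.
m1: inner = H(5d 40 46 39) = 1c; tag = H(37 2a 2c 1c) = a9
m2: inner = H(5d 40 46 bf) = a2; tag = H(37 2a 2c a2) = 2f
m3: inner = H(5d 40 46 f4) = d7; tag = H(37 2a 2c d7) = 64 ← matches

3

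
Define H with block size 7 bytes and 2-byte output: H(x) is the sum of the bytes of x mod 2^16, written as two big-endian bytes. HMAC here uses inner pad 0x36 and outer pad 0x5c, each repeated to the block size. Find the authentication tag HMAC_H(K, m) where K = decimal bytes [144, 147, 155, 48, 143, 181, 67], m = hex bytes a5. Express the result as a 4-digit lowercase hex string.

0501

Key decimal bytes [144, 147, 155, 48, 143, 181, 67] = 90 93 9b 30 8f b5 43 is exactly B = 7 bytes: K' = 90 93 9b 30 8f b5 43.
K' ⊕ ipad = a6 a5 ad 06 b9 83 75.  K' ⊕ opad = cc cf c7 6c d3 e9 1f.
Inner input = (K'⊕ipad) ∥ m = a6 a5 ad 06 b9 83 75 ∥ a5.
Inner hash: sum = 166+165+173+6+185+131+117+165 = 1108 → 04 54.
Outer input = (K'⊕opad) ∥ inner = cc cf c7 6c d3 e9 1f ∥ 04 54.
Outer hash (tag): sum = 204+207+199+108+211+233+31+4+84 = 1281 → 05 01.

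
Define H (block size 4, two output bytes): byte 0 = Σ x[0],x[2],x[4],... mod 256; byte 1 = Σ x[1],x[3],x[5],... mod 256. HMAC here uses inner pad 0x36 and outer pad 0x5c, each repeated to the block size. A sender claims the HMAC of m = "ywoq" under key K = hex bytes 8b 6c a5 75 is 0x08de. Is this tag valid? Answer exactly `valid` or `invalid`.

valid

Key hex bytes 8b 6c a5 75 is exactly B = 4 bytes: K' = 8b 6c a5 75.
K' ⊕ ipad = bd 5a 93 43; K' ⊕ opad = d7 30 f9 29.
Inner hash: even-index sum = 568 mod 256 = 56; odd-index sum = 389 mod 256 = 133 → 38 85.
Outer hash (recomputed tag): even-index sum = 520 mod 256 = 8; odd-index sum = 222 mod 256 = 222 → 08 de.
Recomputed tag = 08de; claimed = 08de → match.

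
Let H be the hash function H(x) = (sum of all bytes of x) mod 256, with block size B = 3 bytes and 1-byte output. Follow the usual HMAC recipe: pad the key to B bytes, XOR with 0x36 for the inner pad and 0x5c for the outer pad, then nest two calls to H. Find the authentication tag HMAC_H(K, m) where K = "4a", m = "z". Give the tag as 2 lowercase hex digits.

Key "4a" = 34 61 is 2 bytes ≤ B = 3; zero-pad to 3 bytes: K' = 34 61 00.
K' ⊕ ipad = 02 57 36.  K' ⊕ opad = 68 3d 5c.
Inner input = (K'⊕ipad) ∥ m = 02 57 36 ∥ 7a.
Inner hash: sum = 2+87+54+122 = 265; mod 256 = 9 → 09.
Outer input = (K'⊕opad) ∥ inner = 68 3d 5c ∥ 09.
Outer hash (tag): sum = 104+61+92+9 = 266; mod 256 = 10 → 0a.

0a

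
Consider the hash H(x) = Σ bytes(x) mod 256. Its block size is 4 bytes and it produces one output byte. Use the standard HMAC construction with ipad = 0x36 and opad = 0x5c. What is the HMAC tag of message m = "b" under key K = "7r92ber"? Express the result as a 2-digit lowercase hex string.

Key "7r92ber" = 37 72 39 32 62 65 72 is 7 bytes > B = 4, so hash it first: H(key) = 4d, then zero-pad to 4 bytes: K' = 4d 00 00 00.
K' ⊕ ipad = 7b 36 36 36.  K' ⊕ opad = 11 5c 5c 5c.
Inner input = (K'⊕ipad) ∥ m = 7b 36 36 36 ∥ 62.
Inner hash: sum = 123+54+54+54+98 = 383; mod 256 = 127 → 7f.
Outer input = (K'⊕opad) ∥ inner = 11 5c 5c 5c ∥ 7f.
Outer hash (tag): sum = 17+92+92+92+127 = 420; mod 256 = 164 → a4.

a4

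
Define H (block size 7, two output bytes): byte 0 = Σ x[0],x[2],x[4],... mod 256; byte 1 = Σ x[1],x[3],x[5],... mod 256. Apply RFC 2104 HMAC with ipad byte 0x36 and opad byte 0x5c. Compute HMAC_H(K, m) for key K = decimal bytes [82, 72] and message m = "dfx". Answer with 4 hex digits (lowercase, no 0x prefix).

Key decimal bytes [82, 72] = 52 48 is 2 bytes ≤ B = 7; zero-pad to 7 bytes: K' = 52 48 00 00 00 00 00.
K' ⊕ ipad = 64 7e 36 36 36 36 36.  K' ⊕ opad = 0e 14 5c 5c 5c 5c 5c.
Inner input = (K'⊕ipad) ∥ m = 64 7e 36 36 36 36 36 ∥ 64 66 78.
Inner hash: even-index sum = 364 mod 256 = 108; odd-index sum = 454 mod 256 = 198 → 6c c6.
Outer input = (K'⊕opad) ∥ inner = 0e 14 5c 5c 5c 5c 5c ∥ 6c c6.
Outer hash (tag): even-index sum = 488 mod 256 = 232; odd-index sum = 312 mod 256 = 56 → e8 38.

e838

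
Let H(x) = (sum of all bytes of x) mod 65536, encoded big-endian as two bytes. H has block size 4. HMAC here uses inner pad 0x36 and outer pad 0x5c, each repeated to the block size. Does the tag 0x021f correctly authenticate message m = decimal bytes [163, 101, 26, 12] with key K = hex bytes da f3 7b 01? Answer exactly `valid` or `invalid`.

Key hex bytes da f3 7b 01 is exactly B = 4 bytes: K' = da f3 7b 01.
K' ⊕ ipad = ec c5 4d 37; K' ⊕ opad = 86 af 27 5d.
Inner hash: sum = 236+197+77+55+163+101+26+12 = 867 → 03 63.
Outer hash (recomputed tag): sum = 134+175+39+93+3+99 = 543 → 02 1f.
Recomputed tag = 021f; claimed = 021f → match.

valid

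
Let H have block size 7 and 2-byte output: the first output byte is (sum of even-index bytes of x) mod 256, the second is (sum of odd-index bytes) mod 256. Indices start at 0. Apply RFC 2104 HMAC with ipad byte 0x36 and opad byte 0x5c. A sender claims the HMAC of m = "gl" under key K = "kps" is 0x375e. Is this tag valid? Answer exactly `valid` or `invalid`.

Key "kps" = 6b 70 73 is 3 bytes ≤ B = 7; zero-pad to 7 bytes: K' = 6b 70 73 00 00 00 00.
K' ⊕ ipad = 5d 46 45 36 36 36 36; K' ⊕ opad = 37 2c 2f 5c 5c 5c 5c.
Inner hash: even-index sum = 378 mod 256 = 122; odd-index sum = 281 mod 256 = 25 → 7a 19.
Outer hash (recomputed tag): even-index sum = 311 mod 256 = 55; odd-index sum = 350 mod 256 = 94 → 37 5e.
Recomputed tag = 375e; claimed = 375e → match.

valid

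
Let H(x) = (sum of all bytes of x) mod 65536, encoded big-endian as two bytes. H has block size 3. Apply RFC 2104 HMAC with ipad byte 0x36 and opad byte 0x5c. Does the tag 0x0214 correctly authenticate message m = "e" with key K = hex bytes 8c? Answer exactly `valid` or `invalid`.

valid

Key hex bytes 8c is 1 byte ≤ B = 3; zero-pad to 3 bytes: K' = 8c 00 00.
K' ⊕ ipad = ba 36 36; K' ⊕ opad = d0 5c 5c.
Inner hash: sum = 186+54+54+101 = 395 → 01 8b.
Outer hash (recomputed tag): sum = 208+92+92+1+139 = 532 → 02 14.
Recomputed tag = 0214; claimed = 0214 → match.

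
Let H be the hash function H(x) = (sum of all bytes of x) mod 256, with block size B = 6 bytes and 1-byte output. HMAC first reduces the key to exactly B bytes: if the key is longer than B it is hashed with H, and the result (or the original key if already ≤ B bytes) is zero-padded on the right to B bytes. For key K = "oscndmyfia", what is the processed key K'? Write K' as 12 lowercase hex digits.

2d0000000000

|K| = 10 > B = 6, so first hash the key.
H(K): sum = 111+115+99+110+100+109+121+102+105+97 = 1069; mod 256 = 45 → 2d.
Zero-pad H(K) = 2d to 6 bytes: K' = 2d 00 00 00 00 00.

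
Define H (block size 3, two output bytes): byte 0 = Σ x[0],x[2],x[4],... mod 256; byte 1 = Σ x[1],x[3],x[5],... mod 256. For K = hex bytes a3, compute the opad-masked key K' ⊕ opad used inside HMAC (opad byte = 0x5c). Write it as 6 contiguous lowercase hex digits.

Key hex bytes a3 is 1 byte ≤ B = 3; zero-pad to 3 bytes: K' = a3 00 00.
XOR each byte with 0x5c: a3⊕5c=ff, 00⊕5c=5c, 00⊕5c=5c.

ff5c5c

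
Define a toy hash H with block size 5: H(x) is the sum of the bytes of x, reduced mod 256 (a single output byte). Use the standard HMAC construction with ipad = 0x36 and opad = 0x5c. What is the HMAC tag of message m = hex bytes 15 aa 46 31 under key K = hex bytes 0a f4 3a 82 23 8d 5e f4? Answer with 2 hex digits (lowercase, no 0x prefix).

Key hex bytes 0a f4 3a 82 23 8d 5e f4 is 8 bytes > B = 5, so hash it first: H(key) = bc, then zero-pad to 5 bytes: K' = bc 00 00 00 00.
K' ⊕ ipad = 8a 36 36 36 36.  K' ⊕ opad = e0 5c 5c 5c 5c.
Inner input = (K'⊕ipad) ∥ m = 8a 36 36 36 36 ∥ 15 aa 46 31.
Inner hash: sum = 138+54+54+54+54+21+170+70+49 = 664; mod 256 = 152 → 98.
Outer input = (K'⊕opad) ∥ inner = e0 5c 5c 5c 5c ∥ 98.
Outer hash (tag): sum = 224+92+92+92+92+152 = 744; mod 256 = 232 → e8.

e8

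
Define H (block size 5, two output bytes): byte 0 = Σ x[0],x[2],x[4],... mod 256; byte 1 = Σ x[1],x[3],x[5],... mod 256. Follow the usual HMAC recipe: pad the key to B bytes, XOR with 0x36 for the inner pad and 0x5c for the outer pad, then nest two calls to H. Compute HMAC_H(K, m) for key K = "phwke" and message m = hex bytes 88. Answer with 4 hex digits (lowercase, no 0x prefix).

Key "phwke" = 70 68 77 6b 65 is exactly B = 5 bytes: K' = 70 68 77 6b 65.
K' ⊕ ipad = 46 5e 41 5d 53.  K' ⊕ opad = 2c 34 2b 37 39.
Inner input = (K'⊕ipad) ∥ m = 46 5e 41 5d 53 ∥ 88.
Inner hash: even-index sum = 218 mod 256 = 218; odd-index sum = 323 mod 256 = 67 → da 43.
Outer input = (K'⊕opad) ∥ inner = 2c 34 2b 37 39 ∥ da 43.
Outer hash (tag): even-index sum = 211 mod 256 = 211; odd-index sum = 325 mod 256 = 69 → d3 45.

d345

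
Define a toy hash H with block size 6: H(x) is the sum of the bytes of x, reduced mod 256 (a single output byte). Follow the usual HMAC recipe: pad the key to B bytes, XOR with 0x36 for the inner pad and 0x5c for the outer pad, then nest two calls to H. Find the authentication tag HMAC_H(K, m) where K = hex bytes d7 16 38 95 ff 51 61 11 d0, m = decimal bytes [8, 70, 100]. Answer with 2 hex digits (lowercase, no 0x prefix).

16

Key hex bytes d7 16 38 95 ff 51 61 11 d0 is 9 bytes > B = 6, so hash it first: H(key) = 4c, then zero-pad to 6 bytes: K' = 4c 00 00 00 00 00.
K' ⊕ ipad = 7a 36 36 36 36 36.  K' ⊕ opad = 10 5c 5c 5c 5c 5c.
Inner input = (K'⊕ipad) ∥ m = 7a 36 36 36 36 36 ∥ 08 46 64.
Inner hash: sum = 122+54+54+54+54+54+8+70+100 = 570; mod 256 = 58 → 3a.
Outer input = (K'⊕opad) ∥ inner = 10 5c 5c 5c 5c 5c ∥ 3a.
Outer hash (tag): sum = 16+92+92+92+92+92+58 = 534; mod 256 = 22 → 16.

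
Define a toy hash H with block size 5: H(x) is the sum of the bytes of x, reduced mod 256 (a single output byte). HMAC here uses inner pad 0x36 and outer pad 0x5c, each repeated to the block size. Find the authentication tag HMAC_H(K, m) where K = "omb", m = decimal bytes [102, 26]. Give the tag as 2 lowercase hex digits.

4e

Key "omb" = 6f 6d 62 is 3 bytes ≤ B = 5; zero-pad to 5 bytes: K' = 6f 6d 62 00 00.
K' ⊕ ipad = 59 5b 54 36 36.  K' ⊕ opad = 33 31 3e 5c 5c.
Inner input = (K'⊕ipad) ∥ m = 59 5b 54 36 36 ∥ 66 1a.
Inner hash: sum = 89+91+84+54+54+102+26 = 500; mod 256 = 244 → f4.
Outer input = (K'⊕opad) ∥ inner = 33 31 3e 5c 5c ∥ f4.
Outer hash (tag): sum = 51+49+62+92+92+244 = 590; mod 256 = 78 → 4e.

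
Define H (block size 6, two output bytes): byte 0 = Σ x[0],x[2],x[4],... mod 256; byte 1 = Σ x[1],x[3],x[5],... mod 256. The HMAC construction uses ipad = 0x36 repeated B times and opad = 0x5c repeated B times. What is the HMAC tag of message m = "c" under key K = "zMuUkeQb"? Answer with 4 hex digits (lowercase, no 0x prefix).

1bb8

Key "zMuUkeQb" = 7a 4d 75 55 6b 65 51 62 is 8 bytes > B = 6, so hash it first: H(key) = ab 69, then zero-pad to 6 bytes: K' = ab 69 00 00 00 00.
K' ⊕ ipad = 9d 5f 36 36 36 36.  K' ⊕ opad = f7 35 5c 5c 5c 5c.
Inner input = (K'⊕ipad) ∥ m = 9d 5f 36 36 36 36 ∥ 63.
Inner hash: even-index sum = 364 mod 256 = 108; odd-index sum = 203 mod 256 = 203 → 6c cb.
Outer input = (K'⊕opad) ∥ inner = f7 35 5c 5c 5c 5c ∥ 6c cb.
Outer hash (tag): even-index sum = 539 mod 256 = 27; odd-index sum = 440 mod 256 = 184 → 1b b8.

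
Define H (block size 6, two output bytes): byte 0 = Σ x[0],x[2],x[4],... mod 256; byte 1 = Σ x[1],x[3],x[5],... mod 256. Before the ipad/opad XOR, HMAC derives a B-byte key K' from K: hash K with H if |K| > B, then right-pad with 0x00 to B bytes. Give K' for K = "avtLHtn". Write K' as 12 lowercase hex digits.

8b3600000000

|K| = 7 > B = 6, so first hash the key.
H(K): even-index sum = 395 mod 256 = 139; odd-index sum = 310 mod 256 = 54 → 8b 36.
Zero-pad H(K) = 8b 36 to 6 bytes: K' = 8b 36 00 00 00 00.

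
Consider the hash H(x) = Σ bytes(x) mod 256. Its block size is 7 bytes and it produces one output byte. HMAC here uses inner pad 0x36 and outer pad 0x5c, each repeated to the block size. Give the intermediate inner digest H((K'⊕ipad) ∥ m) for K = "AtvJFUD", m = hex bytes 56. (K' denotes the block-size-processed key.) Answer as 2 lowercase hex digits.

10

Key "AtvJFUD" = 41 74 76 4a 46 55 44 is exactly B = 7 bytes: K' = 41 74 76 4a 46 55 44.
K' ⊕ ipad = 77 42 40 7c 70 63 72.
Inner input = 77 42 40 7c 70 63 72 ∥ 56.
Inner hash: sum = 119+66+64+124+112+99+114+86 = 784; mod 256 = 16 → 10.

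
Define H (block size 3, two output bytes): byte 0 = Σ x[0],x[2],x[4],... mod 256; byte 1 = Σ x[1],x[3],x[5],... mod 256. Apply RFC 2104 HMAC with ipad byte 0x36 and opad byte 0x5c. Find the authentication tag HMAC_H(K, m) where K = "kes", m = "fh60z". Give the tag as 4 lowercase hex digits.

cf73

Key "kes" = 6b 65 73 is exactly B = 3 bytes: K' = 6b 65 73.
K' ⊕ ipad = 5d 53 45.  K' ⊕ opad = 37 39 2f.
Inner input = (K'⊕ipad) ∥ m = 5d 53 45 ∥ 66 68 36 30 7a.
Inner hash: even-index sum = 314 mod 256 = 58; odd-index sum = 361 mod 256 = 105 → 3a 69.
Outer input = (K'⊕opad) ∥ inner = 37 39 2f ∥ 3a 69.
Outer hash (tag): even-index sum = 207 mod 256 = 207; odd-index sum = 115 mod 256 = 115 → cf 73.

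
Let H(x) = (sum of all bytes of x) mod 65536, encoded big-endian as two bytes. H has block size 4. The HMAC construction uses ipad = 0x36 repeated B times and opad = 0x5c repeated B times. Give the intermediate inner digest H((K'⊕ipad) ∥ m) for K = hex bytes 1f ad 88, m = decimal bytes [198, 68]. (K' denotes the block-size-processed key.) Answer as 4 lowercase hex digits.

Key hex bytes 1f ad 88 is 3 bytes ≤ B = 4; zero-pad to 4 bytes: K' = 1f ad 88 00.
K' ⊕ ipad = 29 9b be 36.
Inner input = 29 9b be 36 ∥ c6 44.
Inner hash: sum = 41+155+190+54+198+68 = 706 → 02 c2.

02c2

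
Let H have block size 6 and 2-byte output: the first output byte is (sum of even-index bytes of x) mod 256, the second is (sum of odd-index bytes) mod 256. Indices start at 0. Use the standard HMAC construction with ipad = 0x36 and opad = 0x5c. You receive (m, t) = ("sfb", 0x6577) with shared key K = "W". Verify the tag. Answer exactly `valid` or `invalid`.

Key "W" = 57 is 1 byte ≤ B = 6; zero-pad to 6 bytes: K' = 57 00 00 00 00 00.
K' ⊕ ipad = 61 36 36 36 36 36; K' ⊕ opad = 0b 5c 5c 5c 5c 5c.
Inner hash: even-index sum = 418 mod 256 = 162; odd-index sum = 264 mod 256 = 8 → a2 08.
Outer hash (recomputed tag): even-index sum = 357 mod 256 = 101; odd-index sum = 284 mod 256 = 28 → 65 1c.
Recomputed tag = 651c; claimed = 6577 → mismatch.

invalid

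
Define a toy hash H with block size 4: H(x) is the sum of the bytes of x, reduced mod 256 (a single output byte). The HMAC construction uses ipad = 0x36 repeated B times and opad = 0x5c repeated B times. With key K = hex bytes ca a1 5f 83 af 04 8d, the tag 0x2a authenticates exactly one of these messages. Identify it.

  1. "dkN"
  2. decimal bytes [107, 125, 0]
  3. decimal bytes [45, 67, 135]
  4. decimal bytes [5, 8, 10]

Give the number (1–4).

Key hex bytes ca a1 5f 83 af 04 8d is 7 bytes > B = 4, so hash it first: H(key) = 8d, then zero-pad to 4 bytes: K' = 8d 00 00 00.
K' ⊕ ipad = bb 36 36 36; K' ⊕ opad = d1 5c 5c 5c.
m1: inner = H(bb 36 36 36 64 6b 4e) = 7a; tag = H(d1 5c 5c 5c 7a) = 5f
m2: inner = H(bb 36 36 36 6b 7d 00) = 45; tag = H(d1 5c 5c 5c 45) = 2a ← matches
m3: inner = H(bb 36 36 36 2d 43 87) = 54; tag = H(d1 5c 5c 5c 54) = 39
m4: inner = H(bb 36 36 36 05 08 0a) = 74; tag = H(d1 5c 5c 5c 74) = 59

2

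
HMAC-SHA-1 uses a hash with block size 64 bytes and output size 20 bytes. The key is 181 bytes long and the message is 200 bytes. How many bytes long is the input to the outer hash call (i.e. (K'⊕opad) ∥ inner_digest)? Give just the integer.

84

Key is 181 > 64 bytes, so it is hashed to 20 bytes then zero-padded to 64: |K'| = 64.
Outer input = (K'⊕opad) ∥ H(inner) → 64 + 20 = 84 bytes.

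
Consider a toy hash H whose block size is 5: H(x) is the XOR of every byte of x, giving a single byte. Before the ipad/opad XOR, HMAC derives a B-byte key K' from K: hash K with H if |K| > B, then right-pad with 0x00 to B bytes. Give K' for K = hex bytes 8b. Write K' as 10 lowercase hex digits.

8b00000000

Key hex bytes 8b is 1 byte ≤ B = 5; zero-pad to 5 bytes: K' = 8b 00 00 00 00.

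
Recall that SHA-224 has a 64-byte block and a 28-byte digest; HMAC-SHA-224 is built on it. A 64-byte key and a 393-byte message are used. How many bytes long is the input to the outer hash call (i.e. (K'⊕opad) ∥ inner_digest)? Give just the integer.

Key is 64 ≤ 64 bytes, zero-padded: |K'| = 64.
Outer input = (K'⊕opad) ∥ H(inner) → 64 + 28 = 92 bytes.

92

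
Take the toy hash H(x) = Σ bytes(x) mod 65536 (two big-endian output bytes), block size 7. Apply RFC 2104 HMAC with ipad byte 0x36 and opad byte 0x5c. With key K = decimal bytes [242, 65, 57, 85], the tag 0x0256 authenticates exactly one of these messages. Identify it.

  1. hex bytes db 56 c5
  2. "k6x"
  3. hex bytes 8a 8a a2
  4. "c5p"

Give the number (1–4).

3

Key decimal bytes [242, 65, 57, 85] = f2 41 39 55 is 4 bytes ≤ B = 7; zero-pad to 7 bytes: K' = f2 41 39 55 00 00 00.
K' ⊕ ipad = c4 77 0f 63 36 36 36; K' ⊕ opad = ae 1d 65 09 5c 5c 5c.
m1: inner = H(c4 77 0f 63 36 36 36 db 56 c5) = 04 45; tag = H(ae 1d 65 09 5c 5c 5c 04 45) = 0296
m2: inner = H(c4 77 0f 63 36 36 36 6b 36 78) = 03 68; tag = H(ae 1d 65 09 5c 5c 5c 03 68) = 02b8
m3: inner = H(c4 77 0f 63 36 36 36 8a 8a a2) = 04 05; tag = H(ae 1d 65 09 5c 5c 5c 04 05) = 0256 ← matches
m4: inner = H(c4 77 0f 63 36 36 36 63 35 70) = 03 57; tag = H(ae 1d 65 09 5c 5c 5c 03 57) = 02a7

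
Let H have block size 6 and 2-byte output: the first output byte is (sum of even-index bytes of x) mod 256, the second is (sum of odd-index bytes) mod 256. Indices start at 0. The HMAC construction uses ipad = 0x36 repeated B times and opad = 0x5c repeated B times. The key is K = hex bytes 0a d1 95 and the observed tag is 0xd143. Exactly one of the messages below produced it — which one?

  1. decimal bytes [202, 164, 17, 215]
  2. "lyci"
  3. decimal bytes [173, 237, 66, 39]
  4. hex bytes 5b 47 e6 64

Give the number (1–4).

Key hex bytes 0a d1 95 is 3 bytes ≤ B = 6; zero-pad to 6 bytes: K' = 0a d1 95 00 00 00.
K' ⊕ ipad = 3c e7 a3 36 36 36; K' ⊕ opad = 56 8d c9 5c 5c 5c.
m1: inner = H(3c e7 a3 36 36 36 ca a4 11 d7) = f0 ce; tag = H(56 8d c9 5c 5c 5c f0 ce) = 6b13
m2: inner = H(3c e7 a3 36 36 36 6c 79 63 69) = e4 35; tag = H(56 8d c9 5c 5c 5c e4 35) = 5f7a
m3: inner = H(3c e7 a3 36 36 36 ad ed 42 27) = 04 67; tag = H(56 8d c9 5c 5c 5c 04 67) = 7fac
m4: inner = H(3c e7 a3 36 36 36 5b 47 e6 64) = 56 fe; tag = H(56 8d c9 5c 5c 5c 56 fe) = d143 ← matches

4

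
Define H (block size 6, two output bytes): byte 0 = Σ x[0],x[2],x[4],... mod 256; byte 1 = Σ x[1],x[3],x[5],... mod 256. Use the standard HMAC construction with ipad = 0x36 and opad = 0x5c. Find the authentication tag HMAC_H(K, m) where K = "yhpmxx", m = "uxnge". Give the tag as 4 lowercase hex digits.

Key "yhpmxx" = 79 68 70 6d 78 78 is exactly B = 6 bytes: K' = 79 68 70 6d 78 78.
K' ⊕ ipad = 4f 5e 46 5b 4e 4e.  K' ⊕ opad = 25 34 2c 31 24 24.
Inner input = (K'⊕ipad) ∥ m = 4f 5e 46 5b 4e 4e ∥ 75 78 6e 67 65.
Inner hash: even-index sum = 555 mod 256 = 43; odd-index sum = 486 mod 256 = 230 → 2b e6.
Outer input = (K'⊕opad) ∥ inner = 25 34 2c 31 24 24 ∥ 2b e6.
Outer hash (tag): even-index sum = 160 mod 256 = 160; odd-index sum = 367 mod 256 = 111 → a0 6f.

a06f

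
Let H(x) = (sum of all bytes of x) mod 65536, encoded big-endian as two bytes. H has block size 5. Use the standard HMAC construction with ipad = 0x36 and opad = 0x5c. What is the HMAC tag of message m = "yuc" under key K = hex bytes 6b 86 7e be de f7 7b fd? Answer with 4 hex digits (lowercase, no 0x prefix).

Key hex bytes 6b 86 7e be de f7 7b fd is 8 bytes > B = 5, so hash it first: H(key) = 05 7a, then zero-pad to 5 bytes: K' = 05 7a 00 00 00.
K' ⊕ ipad = 33 4c 36 36 36.  K' ⊕ opad = 59 26 5c 5c 5c.
Inner input = (K'⊕ipad) ∥ m = 33 4c 36 36 36 ∥ 79 75 63.
Inner hash: sum = 51+76+54+54+54+121+117+99 = 626 → 02 72.
Outer input = (K'⊕opad) ∥ inner = 59 26 5c 5c 5c ∥ 02 72.
Outer hash (tag): sum = 89+38+92+92+92+2+114 = 519 → 02 07.

0207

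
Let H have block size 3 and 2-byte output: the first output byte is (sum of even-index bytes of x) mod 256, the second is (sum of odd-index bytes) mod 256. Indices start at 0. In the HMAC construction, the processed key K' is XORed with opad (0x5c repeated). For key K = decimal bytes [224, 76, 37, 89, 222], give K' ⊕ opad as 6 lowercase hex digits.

Key decimal bytes [224, 76, 37, 89, 222] = e0 4c 25 59 de is 5 bytes > B = 3, so hash it first: H(key) = e3 a5, then zero-pad to 3 bytes: K' = e3 a5 00.
XOR each byte with 0x5c: e3⊕5c=bf, a5⊕5c=f9, 00⊕5c=5c.

bff95c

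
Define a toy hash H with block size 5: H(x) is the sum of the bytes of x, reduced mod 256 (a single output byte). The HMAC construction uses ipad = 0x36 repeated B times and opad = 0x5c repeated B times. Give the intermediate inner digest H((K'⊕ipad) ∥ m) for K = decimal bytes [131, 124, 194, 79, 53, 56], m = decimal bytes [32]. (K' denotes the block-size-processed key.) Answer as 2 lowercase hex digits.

Key decimal bytes [131, 124, 194, 79, 53, 56] = 83 7c c2 4f 35 38 is 6 bytes > B = 5, so hash it first: H(key) = 7d, then zero-pad to 5 bytes: K' = 7d 00 00 00 00.
K' ⊕ ipad = 4b 36 36 36 36.
Inner input = 4b 36 36 36 36 ∥ 20.
Inner hash: sum = 75+54+54+54+54+32 = 323; mod 256 = 67 → 43.

43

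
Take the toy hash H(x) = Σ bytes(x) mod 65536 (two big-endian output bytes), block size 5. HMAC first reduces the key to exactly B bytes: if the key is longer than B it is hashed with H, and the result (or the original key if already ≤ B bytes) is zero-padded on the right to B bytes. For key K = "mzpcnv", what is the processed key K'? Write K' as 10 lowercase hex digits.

029e000000

|K| = 6 > B = 5, so first hash the key.
H(K): sum = 109+122+112+99+110+118 = 670 → 02 9e.
Zero-pad H(K) = 02 9e to 5 bytes: K' = 02 9e 00 00 00.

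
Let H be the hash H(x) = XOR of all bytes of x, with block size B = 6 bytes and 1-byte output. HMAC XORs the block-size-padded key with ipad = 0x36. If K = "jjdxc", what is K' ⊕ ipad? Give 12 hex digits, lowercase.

Key "jjdxc" = 6a 6a 64 78 63 is 5 bytes ≤ B = 6; zero-pad to 6 bytes: K' = 6a 6a 64 78 63 00.
XOR each byte with 0x36: 6a⊕36=5c, 6a⊕36=5c, 64⊕36=52, 78⊕36=4e, 63⊕36=55, 00⊕36=36.

5c5c524e5536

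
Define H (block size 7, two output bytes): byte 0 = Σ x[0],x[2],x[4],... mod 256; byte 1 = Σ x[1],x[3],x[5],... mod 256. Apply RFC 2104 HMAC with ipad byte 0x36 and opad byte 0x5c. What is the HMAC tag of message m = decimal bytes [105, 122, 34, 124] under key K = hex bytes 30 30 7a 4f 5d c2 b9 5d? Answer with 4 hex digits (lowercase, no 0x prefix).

4f08

Key hex bytes 30 30 7a 4f 5d c2 b9 5d is 8 bytes > B = 7, so hash it first: H(key) = c0 9e, then zero-pad to 7 bytes: K' = c0 9e 00 00 00 00 00.
K' ⊕ ipad = f6 a8 36 36 36 36 36.  K' ⊕ opad = 9c c2 5c 5c 5c 5c 5c.
Inner input = (K'⊕ipad) ∥ m = f6 a8 36 36 36 36 36 ∥ 69 7a 22 7c.
Inner hash: even-index sum = 654 mod 256 = 142; odd-index sum = 415 mod 256 = 159 → 8e 9f.
Outer input = (K'⊕opad) ∥ inner = 9c c2 5c 5c 5c 5c 5c ∥ 8e 9f.
Outer hash (tag): even-index sum = 591 mod 256 = 79; odd-index sum = 520 mod 256 = 8 → 4f 08.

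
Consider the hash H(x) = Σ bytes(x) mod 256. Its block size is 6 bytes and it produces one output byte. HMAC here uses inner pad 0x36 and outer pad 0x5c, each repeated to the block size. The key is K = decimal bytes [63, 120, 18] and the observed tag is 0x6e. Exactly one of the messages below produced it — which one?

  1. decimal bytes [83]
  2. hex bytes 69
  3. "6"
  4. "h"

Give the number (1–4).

Key decimal bytes [63, 120, 18] = 3f 78 12 is 3 bytes ≤ B = 6; zero-pad to 6 bytes: K' = 3f 78 12 00 00 00.
K' ⊕ ipad = 09 4e 24 36 36 36; K' ⊕ opad = 63 24 4e 5c 5c 5c.
m1: inner = H(09 4e 24 36 36 36 53) = 70; tag = H(63 24 4e 5c 5c 5c 70) = 59
m2: inner = H(09 4e 24 36 36 36 69) = 86; tag = H(63 24 4e 5c 5c 5c 86) = 6f
m3: inner = H(09 4e 24 36 36 36 36) = 53; tag = H(63 24 4e 5c 5c 5c 53) = 3c
m4: inner = H(09 4e 24 36 36 36 68) = 85; tag = H(63 24 4e 5c 5c 5c 85) = 6e ← matches

4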